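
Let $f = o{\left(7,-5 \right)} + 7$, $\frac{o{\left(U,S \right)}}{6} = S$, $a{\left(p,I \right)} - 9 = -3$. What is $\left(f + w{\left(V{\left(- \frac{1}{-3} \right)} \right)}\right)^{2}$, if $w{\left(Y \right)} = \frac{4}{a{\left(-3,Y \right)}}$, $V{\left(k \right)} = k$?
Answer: $\frac{4489}{9} \approx 498.78$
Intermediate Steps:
$a{\left(p,I \right)} = 6$ ($a{\left(p,I \right)} = 9 - 3 = 6$)
$o{\left(U,S \right)} = 6 S$
$f = -23$ ($f = 6 \left(-5\right) + 7 = -30 + 7 = -23$)
$w{\left(Y \right)} = \frac{2}{3}$ ($w{\left(Y \right)} = \frac{4}{6} = 4 \cdot \frac{1}{6} = \frac{2}{3}$)
$\left(f + w{\left(V{\left(- \frac{1}{-3} \right)} \right)}\right)^{2} = \left(-23 + \frac{2}{3}\right)^{2} = \left(- \frac{67}{3}\right)^{2} = \frac{4489}{9}$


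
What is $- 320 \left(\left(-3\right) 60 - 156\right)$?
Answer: $107520$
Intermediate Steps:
$- 320 \left(\left(-3\right) 60 - 156\right) = - 320 \left(-180 - 156\right) = \left(-320\right) \left(-336\right) = 107520$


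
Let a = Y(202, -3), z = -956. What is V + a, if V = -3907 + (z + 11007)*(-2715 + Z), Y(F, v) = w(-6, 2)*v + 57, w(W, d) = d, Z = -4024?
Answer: -67737545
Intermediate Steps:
Y(F, v) = 57 + 2*v (Y(F, v) = 2*v + 57 = 57 + 2*v)
a = 51 (a = 57 + 2*(-3) = 57 - 6 = 51)
V = -67737596 (V = -3907 + (-956 + 11007)*(-2715 - 4024) = -3907 + 10051*(-6739) = -3907 - 67733689 = -67737596)
V + a = -67737596 + 51 = -67737545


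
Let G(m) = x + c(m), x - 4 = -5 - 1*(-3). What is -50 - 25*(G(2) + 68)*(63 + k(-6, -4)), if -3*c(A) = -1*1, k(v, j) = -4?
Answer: -311375/3 ≈ -1.0379e+5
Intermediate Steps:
x = 2 (x = 4 + (-5 - 1*(-3)) = 4 + (-5 + 3) = 4 - 2 = 2)
c(A) = ⅓ (c(A) = -(-1)/3 = -⅓*(-1) = ⅓)
G(m) = 7/3 (G(m) = 2 + ⅓ = 7/3)
-50 - 25*(G(2) + 68)*(63 + k(-6, -4)) = -50 - 25*(7/3 + 68)*(63 - 4) = -50 - 5275*59/3 = -50 - 25*12449/3 = -50 - 311225/3 = -311375/3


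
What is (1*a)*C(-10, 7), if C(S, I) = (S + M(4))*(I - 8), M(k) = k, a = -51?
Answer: -306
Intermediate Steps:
C(S, I) = (-8 + I)*(4 + S) (C(S, I) = (S + 4)*(I - 8) = (4 + S)*(-8 + I) = (-8 + I)*(4 + S))
(1*a)*C(-10, 7) = (1*(-51))*(-32 - 8*(-10) + 4*7 + 7*(-10)) = -51*(-32 + 80 + 28 - 70) = -51*6 = -306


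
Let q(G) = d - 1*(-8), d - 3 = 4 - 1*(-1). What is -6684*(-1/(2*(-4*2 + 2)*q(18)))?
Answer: -557/16 ≈ -34.813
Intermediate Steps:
d = 8 (d = 3 + (4 - 1*(-1)) = 3 + (4 + 1) = 3 + 5 = 8)
q(G) = 16 (q(G) = 8 - 1*(-8) = 8 + 8 = 16)
-6684*(-1/(2*(-4*2 + 2)*q(18))) = -6684*(-1/(32*(-4*2 + 2))) = -6684*(-1/(32*(-8 + 2))) = -6684/(-2*(-6)*16) = -6684/(12*16) = -6684/192 = -6684*1/192 = -557/16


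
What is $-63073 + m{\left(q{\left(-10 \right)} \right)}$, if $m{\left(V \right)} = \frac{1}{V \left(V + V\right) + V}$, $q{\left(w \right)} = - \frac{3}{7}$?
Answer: $- \frac{189268}{3} \approx -63089.0$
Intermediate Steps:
$q{\left(w \right)} = - \frac{3}{7}$ ($q{\left(w \right)} = \left(-3\right) \frac{1}{7} = - \frac{3}{7}$)
$m{\left(V \right)} = \frac{1}{V + 2 V^{2}}$ ($m{\left(V \right)} = \frac{1}{V 2 V + V} = \frac{1}{2 V^{2} + V} = \frac{1}{V + 2 V^{2}}$)
$-63073 + m{\left(q{\left(-10 \right)} \right)} = -63073 + \frac{1}{\left(- \frac{3}{7}\right) \left(1 + 2 \left(- \frac{3}{7}\right)\right)} = -63073 - \frac{7}{3 \left(1 - \frac{6}{7}\right)} = -63073 - \frac{7 \frac{1}{\frac{1}{7}}}{3} = -63073 - \frac{49}{3} = - \frac{189268}{3}$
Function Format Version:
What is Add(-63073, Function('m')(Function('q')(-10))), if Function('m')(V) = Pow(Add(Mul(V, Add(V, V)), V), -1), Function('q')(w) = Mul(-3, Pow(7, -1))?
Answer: Rational(-189268, 3) ≈ -63089.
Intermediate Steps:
Function('q')(w) = Rational(-3, 7) (Function('q')(w) = Mul(-3, Rational(1, 7)) = Rational(-3, 7))
Function('m')(V) = Pow(Add(V, Mul(2, Pow(V, 2))), -1) (Function('m')(V) = Pow(Add(Mul(V, Mul(2, V)), V), -1) = Pow(Add(Mul(2, Pow(V, 2)), V), -1) = Pow(Add(V, Mul(2, Pow(V, 2))), -1))
Add(-63073, Function('m')(Function('q')(-10))) = Add(-63073, Mul(Pow(Rational(-3, 7), -1), Pow(Add(1, Mul(2, Rational(-3, 7))), -1))) = Add(-63073, Mul(Rational(-7, 3), Pow(Add(1, Rational(-6, 7)), -1))) = Add(-63073, Mul(Rational(-7, 3), Pow(Rational(1, 7), -1))) = Add(-63073, Mul(Rational(-7, 3), 7)) = Add(-63073, Rational(-49, 3)) = Rational(-189268, 3)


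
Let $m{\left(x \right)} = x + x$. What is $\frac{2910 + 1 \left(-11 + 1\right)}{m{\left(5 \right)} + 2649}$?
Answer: $\frac{2900}{2659} \approx 1.0906$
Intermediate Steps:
$m{\left(x \right)} = 2 x$
$\frac{2910 + 1 \left(-11 + 1\right)}{m{\left(5 \right)} + 2649} = \frac{2910 + 1 \left(-11 + 1\right)}{2 \cdot 5 + 2649} = \frac{2910 + 1 \left(-10\right)}{10 + 2649} = \frac{2910 - 10}{2659} = 2900 \cdot \frac{1}{2659} = \frac{2900}{2659}$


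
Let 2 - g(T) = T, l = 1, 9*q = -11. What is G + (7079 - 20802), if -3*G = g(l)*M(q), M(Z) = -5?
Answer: -41164/3 ≈ -13721.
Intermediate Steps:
q = -11/9 (q = (1/9)*(-11) = -11/9 ≈ -1.2222)
g(T) = 2 - T
G = 5/3 (G = -(2 - 1*1)*(-5)/3 = -(2 - 1)*(-5)/3 = -(-5)/3 = -1/3*(-5) = 5/3 ≈ 1.6667)
G + (7079 - 20802) = 5/3 + (7079 - 20802) = 5/3 - 13723 = -41164/3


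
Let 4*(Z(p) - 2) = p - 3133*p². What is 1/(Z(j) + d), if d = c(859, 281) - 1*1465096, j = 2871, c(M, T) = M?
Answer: -2/12915024161 ≈ -1.5486e-10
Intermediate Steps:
d = -1464237 (d = 859 - 1*1465096 = 859 - 1465096 = -1464237)
Z(p) = 2 - 3133*p²/4 + p/4 (Z(p) = 2 + (p - 3133*p²)/4 = 2 + (-3133*p²/4 + p/4) = 2 - 3133*p²/4 + p/4)
1/(Z(j) + d) = 1/((2 - 3133/4*2871² + (¼)*2871) - 1464237) = 1/((2 - 3133/4*8242641 + 2871/4) - 1464237) = 1/((2 - 25824194253/4 + 2871/4) - 1464237) = 1/(-12912095687/2 - 1464237) = 1/(-12915024161/2) = -2/12915024161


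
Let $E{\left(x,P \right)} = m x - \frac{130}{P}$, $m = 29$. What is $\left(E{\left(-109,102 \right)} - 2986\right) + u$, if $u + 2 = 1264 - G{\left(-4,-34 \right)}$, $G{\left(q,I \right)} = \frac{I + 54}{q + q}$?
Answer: $- \frac{498145}{102} \approx -4883.8$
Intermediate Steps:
$G{\left(q,I \right)} = \frac{54 + I}{2 q}$
$E{\left(x,P \right)} = - \frac{130}{P} + 29 x$ ($E{\left(x,P \right)} = 29 x - \frac{130}{P} = - \frac{130}{P} + 29 x$)
$u = \frac{2529}{2}$ ($u = -2 + \left(1264 - \frac{54 - 34}{2 \left(-4\right)}\right) = -2 + \left(1264 - \frac{1}{2} \left(- \frac{1}{4}\right) 20\right) = -2 + \left(1264 - - \frac{5}{2}\right) = -2 + \left(1264 + \frac{5}{2}\right) = -2 + \frac{2533}{2} = \frac{2529}{2} \approx 1264.5$)
$\left(E{\left(-109,102 \right)} - 2986\right) + u = \left(\left(- \frac{130}{102} + 29 \left(-109\right)\right) - 2986\right) + \frac{2529}{2} = \left(\left(\left(-130\right) \frac{1}{102} - 3161\right) - 2986\right) + \frac{2529}{2} = \left(\left(- \frac{65}{51} - 3161\right) - 2986\right) + \frac{2529}{2} = \left(- \frac{161276}{51} - 2986\right) + \frac{2529}{2} = - \frac{313562}{51} + \frac{2529}{2} = - \frac{498145}{102}$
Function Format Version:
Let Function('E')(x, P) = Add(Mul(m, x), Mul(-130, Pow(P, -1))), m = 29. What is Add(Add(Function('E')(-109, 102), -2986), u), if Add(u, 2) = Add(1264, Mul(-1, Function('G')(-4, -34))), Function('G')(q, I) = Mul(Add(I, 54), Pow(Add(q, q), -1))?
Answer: Rational(-498145, 102) ≈ -4883.8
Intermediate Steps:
Function('G')(q, I) = Mul(Rational(1, 2), Pow(q, -1), Add(54, I)) (Function('G')(q, I) = Mul(Add(54, I), Pow(Mul(2, q), -1)) = Mul(Add(54, I), Mul(Rational(1, 2), Pow(q, -1))) = Mul(Rational(1, 2), Pow(q, -1), Add(54, I)))
Function('E')(x, P) = Add(Mul(-130, Pow(P, -1)), Mul(29, x)) (Function('E')(x, P) = Add(Mul(29, x), Mul(-130, Pow(P, -1))) = Add(Mul(-130, Pow(P, -1)), Mul(29, x)))
u = Rational(2529, 2) (u = Add(-2, Add(1264, Mul(-1, Mul(Rational(1, 2), Pow(-4, -1), Add(54, -34))))) = Add(-2, Add(1264, Mul(-1, Mul(Rational(1, 2), Rational(-1, 4), 20)))) = Add(-2, Add(1264, Mul(-1, Rational(-5, 2)))) = Add(-2, Add(1264, Rational(5, 2))) = Add(-2, Rational(2533, 2)) = Rational(2529, 2) ≈ 1264.5)
Add(Add(Function('E')(-109, 102), -2986), u) = Add(Add(Add(Mul(-130, Pow(102, -1)), Mul(29, -109)), -2986), Rational(2529, 2)) = Add(Add(Add(Mul(-130, Rational(1, 102)), -3161), -2986), Rational(2529, 2)) = Add(Add(Add(Rational(-65, 51), -3161), -2986), Rational(2529, 2)) = Add(Add(Rational(-161276, 51), -2986), Rational(2529, 2)) = Add(Rational(-313562, 51), Rational(2529, 2)) = Rational(-498145, 102)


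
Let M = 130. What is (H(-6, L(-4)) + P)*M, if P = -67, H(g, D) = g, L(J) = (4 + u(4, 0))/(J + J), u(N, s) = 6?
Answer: -9490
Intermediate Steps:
L(J) = 5/J (L(J) = (4 + 6)/(J + J) = 10/((2*J)) = 10*(1/(2*J)) = 5/J)
(H(-6, L(-4)) + P)*M = (-6 - 67)*130 = -73*130 = -9490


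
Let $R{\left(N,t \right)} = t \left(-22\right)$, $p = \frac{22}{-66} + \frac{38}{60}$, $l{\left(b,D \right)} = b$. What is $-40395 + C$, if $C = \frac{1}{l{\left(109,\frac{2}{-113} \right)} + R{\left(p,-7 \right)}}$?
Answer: $- \frac{10623884}{263} \approx -40395.0$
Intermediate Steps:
$p = \frac{3}{10}$ ($p = 22 \left(- \frac{1}{66}\right) + 38 \cdot \frac{1}{60} = - \frac{1}{3} + \frac{19}{30} = \frac{3}{10} \approx 0.3$)
$R{\left(N,t \right)} = - 22 t$
$C = \frac{1}{263}$ ($C = \frac{1}{109 - -154} = \frac{1}{109 + 154} = \frac{1}{263} \approx 0.0038023$)
$-40395 + C = -40395 + \frac{1}{263} = - \frac{10623884}{263}$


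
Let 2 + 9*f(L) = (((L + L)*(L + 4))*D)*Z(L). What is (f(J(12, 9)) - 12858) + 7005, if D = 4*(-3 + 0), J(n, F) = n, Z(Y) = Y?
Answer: -107975/9 ≈ -11997.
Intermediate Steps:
D = -12 (D = 4*(-3) = -12)
f(L) = -2/9 - 8*L²*(4 + L)/3 (f(L) = -2/9 + ((((L + L)*(L + 4))*(-12))*L)/9 = -2/9 + ((((2*L)*(4 + L))*(-12))*L)/9 = -2/9 + (((2*L*(4 + L))*(-12))*L)/9 = -2/9 + ((-24*L*(4 + L))*L)/9 = -2/9 + (-24*L²*(4 + L))/9 = -2/9 - 8*L²*(4 + L)/3)
(f(J(12, 9)) - 12858) + 7005 = ((-2/9 - 32/3*12² - 8/3*12³) - 12858) + 7005 = ((-2/9 - 32/3*144 - 8/3*1728) - 12858) + 7005 = ((-2/9 - 1536 - 4608) - 12858) + 7005 = (-55298/9 - 12858) + 7005 = -171020/9 + 7005 = -107975/9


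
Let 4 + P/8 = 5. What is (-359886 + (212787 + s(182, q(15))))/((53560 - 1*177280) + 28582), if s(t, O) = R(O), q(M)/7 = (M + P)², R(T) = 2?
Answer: 147097/95138 ≈ 1.5461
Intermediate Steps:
P = 8 (P = -32 + 8*5 = -32 + 40 = 8)
q(M) = 7*(8 + M)² (q(M) = 7*(M + 8)² = 7*(8 + M)²)
s(t, O) = 2
(-359886 + (212787 + s(182, q(15))))/((53560 - 1*177280) + 28582) = (-359886 + (212787 + 2))/((53560 - 1*177280) + 28582) = (-359886 + 212789)/((53560 - 177280) + 28582) = -147097/(-123720 + 28582) = -147097/(-95138) = -147097*(-1/95138) = 147097/95138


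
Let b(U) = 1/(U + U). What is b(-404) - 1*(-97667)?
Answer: 78914935/808 ≈ 97667.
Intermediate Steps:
b(U) = 1/(2*U)
b(-404) - 1*(-97667) = (½)/(-404) - 1*(-97667) = (½)*(-1/404) + 97667 = -1/808 + 97667 = 78914935/808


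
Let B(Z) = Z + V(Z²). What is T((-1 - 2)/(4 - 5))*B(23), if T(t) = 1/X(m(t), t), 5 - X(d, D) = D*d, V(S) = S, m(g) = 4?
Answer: -552/7 ≈ -78.857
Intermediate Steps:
B(Z) = Z + Z²
X(d, D) = 5 - D*d
T(t) = 1/(5 - 4*t) (T(t) = 1/(5 - 1*t*4) = 1/(5 - 4*t))
T((-1 - 2)/(4 - 5))*B(23) = (-1/(-5 + 4*((-1 - 2)/(4 - 5))))*(23*(1 + 23)) = (-1/(-5 + 4*(-3/(-1))))*(23*24) = -1/(-5 + 4*(-3*(-1)))*552 = -1/(-5 + 4*3)*552 = -1/(-5 + 12)*552 = -1/7*552 = -1*⅐*552 = -⅐*552 = -552/7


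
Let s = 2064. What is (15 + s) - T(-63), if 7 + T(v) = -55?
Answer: 2141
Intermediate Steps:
T(v) = -62 (T(v) = -7 - 55 = -62)
(15 + s) - T(-63) = (15 + 2064) - 1*(-62) = 2079 + 62 = 2141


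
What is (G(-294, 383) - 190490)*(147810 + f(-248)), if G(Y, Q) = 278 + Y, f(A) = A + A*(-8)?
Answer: -28489410276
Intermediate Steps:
f(A) = -7*A (f(A) = A - 8*A = -7*A)
(G(-294, 383) - 190490)*(147810 + f(-248)) = ((278 - 294) - 190490)*(147810 - 7*(-248)) = (-16 - 190490)*(147810 + 1736) = -190506*149546 = -28489410276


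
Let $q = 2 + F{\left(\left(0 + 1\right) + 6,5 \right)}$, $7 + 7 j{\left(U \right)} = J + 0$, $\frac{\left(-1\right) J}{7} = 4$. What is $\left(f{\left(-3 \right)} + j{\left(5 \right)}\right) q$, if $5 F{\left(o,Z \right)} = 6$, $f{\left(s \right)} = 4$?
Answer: $- \frac{16}{5} \approx -3.2$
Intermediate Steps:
$J = -28$ ($J = \left(-7\right) 4 = -28$)
$F{\left(o,Z \right)} = \frac{6}{5}$ ($F{\left(o,Z \right)} = \frac{1}{5} \cdot 6 = \frac{6}{5}$)
$j{\left(U \right)} = -5$ ($j{\left(U \right)} = -1 + \frac{-28 + 0}{7} = -1 + \frac{1}{7} \left(-28\right) = -1 - 4 = -5$)
$q = \frac{16}{5}$ ($q = 2 + \frac{6}{5} = \frac{16}{5} \approx 3.2$)
$\left(f{\left(-3 \right)} + j{\left(5 \right)}\right) q = \left(4 - 5\right) \frac{16}{5} = \left(-1\right) \frac{16}{5} = - \frac{16}{5}$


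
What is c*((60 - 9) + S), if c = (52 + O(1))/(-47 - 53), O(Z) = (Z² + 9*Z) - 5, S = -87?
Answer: 513/25 ≈ 20.520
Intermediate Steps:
O(Z) = -5 + Z² + 9*Z
c = -57/100 (c = (52 + (-5 + 1² + 9*1))/(-47 - 53) = (52 + (-5 + 1 + 9))/(-100) = (52 + 5)*(-1/100) = 57*(-1/100) = -57/100 ≈ -0.57000)
c*((60 - 9) + S) = -57*((60 - 9) - 87)/100 = -57*(51 - 87)/100 = -57/100*(-36) = 513/25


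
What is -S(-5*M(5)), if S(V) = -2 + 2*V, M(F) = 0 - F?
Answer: -48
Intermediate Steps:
M(F) = -F
-S(-5*M(5)) = -(-2 + 2*(-(-5)*5)) = -(-2 + 2*(-5*(-5))) = -(-2 + 2*25) = -(-2 + 50) = -1*48 = -48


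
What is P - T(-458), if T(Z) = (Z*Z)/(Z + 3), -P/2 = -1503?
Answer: 1577494/455 ≈ 3467.0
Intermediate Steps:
P = 3006 (P = -2*(-1503) = 3006)
T(Z) = Z²/(3 + Z)
P - T(-458) = 3006 - (-458)²/(3 - 458) = 3006 - 209764/(-455) = 3006 - 209764*(-1)/455 = 3006 - 1*(-209764/455) = 3006 + 209764/455 = 1577494/455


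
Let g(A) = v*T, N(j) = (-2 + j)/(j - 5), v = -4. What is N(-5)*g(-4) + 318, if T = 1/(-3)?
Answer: 4784/15 ≈ 318.93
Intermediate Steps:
T = -⅓ ≈ -0.33333
N(j) = (-2 + j)/(-5 + j)
g(A) = 4/3 (g(A) = -4*(-⅓) = 4/3)
N(-5)*g(-4) + 318 = ((-2 - 5)/(-5 - 5))*(4/3) + 318 = (-7/(-10))*(4/3) + 318 = -⅒*(-7)*(4/3) + 318 = (7/10)*(4/3) + 318 = 14/15 + 318 = 4784/15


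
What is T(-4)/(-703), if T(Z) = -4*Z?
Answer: -16/703 ≈ -0.022760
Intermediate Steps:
T(-4)/(-703) = (-4*(-4))/(-703) = -1/703*16 = -16/703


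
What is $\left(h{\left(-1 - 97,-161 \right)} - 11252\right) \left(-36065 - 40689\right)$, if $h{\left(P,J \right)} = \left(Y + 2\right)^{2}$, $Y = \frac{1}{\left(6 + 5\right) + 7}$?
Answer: $\frac{139856495183}{162} \approx 8.6331 \cdot 10^{8}$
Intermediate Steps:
$Y = \frac{1}{18}$ ($Y = \frac{1}{11 + 7} = \frac{1}{18} \approx 0.055556$)
$h{\left(P,J \right)} = \frac{1369}{324}$ ($h{\left(P,J \right)} = \left(\frac{1}{18} + 2\right)^{2} = \left(\frac{37}{18}\right)^{2} = \frac{1369}{324}$)
$\left(h{\left(-1 - 97,-161 \right)} - 11252\right) \left(-36065 - 40689\right) = \left(\frac{1369}{324} - 11252\right) \left(-36065 - 40689\right) = \left(- \frac{3644279}{324}\right) \left(-76754\right) = \frac{139856495183}{162}$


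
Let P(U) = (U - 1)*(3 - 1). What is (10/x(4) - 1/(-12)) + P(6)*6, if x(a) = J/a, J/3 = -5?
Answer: 689/12 ≈ 57.417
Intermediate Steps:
J = -15 (J = 3*(-5) = -15)
x(a) = -15/a
P(U) = -2 + 2*U (P(U) = (-1 + U)*2 = -2 + 2*U)
(10/x(4) - 1/(-12)) + P(6)*6 = (10/((-15/4)) - 1/(-12)) + (-2 + 2*6)*6 = (10/((-15*¼)) - 1*(-1/12)) + (-2 + 12)*6 = (10/(-15/4) + 1/12) + 10*6 = (10*(-4/15) + 1/12) + 60 = (-8/3 + 1/12) + 60 = -31/12 + 60 = 689/12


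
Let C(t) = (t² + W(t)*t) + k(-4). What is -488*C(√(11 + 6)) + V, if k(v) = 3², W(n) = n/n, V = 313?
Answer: -12375 - 488*√17 ≈ -14387.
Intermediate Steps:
W(n) = 1
k(v) = 9
C(t) = 9 + t + t² (C(t) = (t² + 1*t) + 9 = (t² + t) + 9 = (t + t²) + 9 = 9 + t + t²)
-488*C(√(11 + 6)) + V = -488*(9 + √(11 + 6) + (√(11 + 6))²) + 313 = -488*(9 + √17 + (√17)²) + 313 = -488*(9 + √17 + 17) + 313 = -488*(26 + √17) + 313 = (-12688 - 488*√17) + 313 = -12375 - 488*√17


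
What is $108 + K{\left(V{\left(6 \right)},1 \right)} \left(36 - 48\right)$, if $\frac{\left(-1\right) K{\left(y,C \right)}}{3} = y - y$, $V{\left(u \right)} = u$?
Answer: $108$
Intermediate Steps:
$K{\left(y,C \right)} = 0$ ($K{\left(y,C \right)} = - 3 \left(y - y\right) = \left(-3\right) 0 = 0$)
$108 + K{\left(V{\left(6 \right)},1 \right)} \left(36 - 48\right) = 108 + 0 \left(36 - 48\right) = 108 + 0 \left(-12\right) = 108 + 0 = 108$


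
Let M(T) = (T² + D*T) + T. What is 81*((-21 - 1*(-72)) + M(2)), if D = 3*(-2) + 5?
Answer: 4455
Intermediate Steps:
D = -1 (D = -6 + 5 = -1)
M(T) = T² (M(T) = (T² - T) + T = T²)
81*((-21 - 1*(-72)) + M(2)) = 81*((-21 - 1*(-72)) + 2²) = 81*((-21 + 72) + 4) = 81*(51 + 4) = 81*55 = 4455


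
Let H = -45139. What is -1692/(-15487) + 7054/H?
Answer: -32870110/699067693 ≈ -0.047020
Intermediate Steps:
-1692/(-15487) + 7054/H = -1692/(-15487) + 7054/(-45139) = -1692*(-1/15487) + 7054*(-1/45139) = 1692/15487 - 7054/45139 = -32870110/699067693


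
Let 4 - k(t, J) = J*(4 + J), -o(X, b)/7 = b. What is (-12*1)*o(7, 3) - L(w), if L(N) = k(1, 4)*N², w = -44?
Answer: 54460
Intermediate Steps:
o(X, b) = -7*b
k(t, J) = 4 - J*(4 + J)
L(N) = -28*N² (L(N) = (4 - 1*4² - 4*4)*N² = (4 - 1*16 - 16)*N² = (4 - 16 - 16)*N² = -28*N²)
(-12*1)*o(7, 3) - L(w) = (-12*1)*(-7*3) - (-28)*(-44)² = -12*(-21) - (-28)*1936 = 252 - 1*(-54208) = 252 + 54208 = 54460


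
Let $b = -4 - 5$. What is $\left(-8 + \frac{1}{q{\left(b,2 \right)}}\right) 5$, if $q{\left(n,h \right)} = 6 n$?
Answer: $- \frac{2165}{54} \approx -40.093$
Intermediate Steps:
$b = -9$
$\left(-8 + \frac{1}{q{\left(b,2 \right)}}\right) 5 = \left(-8 + \frac{1}{6 \left(-9\right)}\right) 5 = \left(-8 + \frac{1}{-54}\right) 5 = \left(-8 - \frac{1}{54}\right) 5 = \left(- \frac{433}{54}\right) 5 = - \frac{2165}{54}$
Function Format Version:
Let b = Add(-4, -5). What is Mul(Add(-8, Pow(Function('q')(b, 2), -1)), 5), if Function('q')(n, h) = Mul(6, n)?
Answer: Rational(-2165, 54) ≈ -40.093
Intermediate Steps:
b = -9
Mul(Add(-8, Pow(Function('q')(b, 2), -1)), 5) = Mul(Add(-8, Pow(Mul(6, -9), -1)), 5) = Mul(Add(-8, Pow(-54, -1)), 5) = Mul(Add(-8, Rational(-1, 54)), 5) = Mul(Rational(-433, 54), 5) = Rational(-2165, 54)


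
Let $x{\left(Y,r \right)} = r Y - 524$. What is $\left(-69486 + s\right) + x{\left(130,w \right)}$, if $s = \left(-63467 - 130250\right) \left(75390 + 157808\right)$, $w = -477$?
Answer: $-45174548986$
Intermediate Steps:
$x{\left(Y,r \right)} = -524 + Y r$ ($x{\left(Y,r \right)} = Y r - 524 = -524 + Y r$)
$s = -45174416966$ ($s = \left(-193717\right) 233198 = -45174416966$)
$\left(-69486 + s\right) + x{\left(130,w \right)} = \left(-69486 - 45174416966\right) + \left(-524 + 130 \left(-477\right)\right) = -45174486452 - 62534 = -45174548986$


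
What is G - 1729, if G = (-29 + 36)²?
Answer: -1680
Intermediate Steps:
G = 49 (G = 7² = 49)
G - 1729 = 49 - 1729 = -1680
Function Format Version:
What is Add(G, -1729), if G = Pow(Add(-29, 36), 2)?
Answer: -1680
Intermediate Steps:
G = 49 (G = Pow(7, 2) = 49)
Add(G, -1729) = Add(49, -1729) = -1680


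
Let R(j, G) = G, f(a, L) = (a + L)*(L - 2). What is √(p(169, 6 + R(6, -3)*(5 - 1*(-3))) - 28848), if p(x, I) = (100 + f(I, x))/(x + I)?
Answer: I*√653940381/151 ≈ 169.35*I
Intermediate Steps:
f(a, L) = (-2 + L)*(L + a) (f(a, L) = (L + a)*(-2 + L) = (-2 + L)*(L + a))
p(x, I) = (100 + x² - 2*I - 2*x + I*x)/(I + x) (p(x, I) = (100 + (x² - 2*x - 2*I + x*I))/(x + I) = (100 + (x² - 2*x - 2*I + I*x))/(I + x) = (100 + (x² - 2*I - 2*x + I*x))/(I + x) = (100 + x² - 2*I - 2*x + I*x)/(I + x))
√(p(169, 6 + R(6, -3)*(5 - 1*(-3))) - 28848) = √((100 + 169² - 2*(6 - 3*(5 - 1*(-3))) - 2*169 + (6 - 3*(5 - 1*(-3)))*169)/((6 - 3*(5 - 1*(-3))) + 169) - 28848) = √((100 + 28561 - 2*(6 - 3*(5 + 3)) - 338 + (6 - 3*(5 + 3))*169)/((6 - 3*(5 + 3)) + 169) - 28848) = √((100 + 28561 - 2*(6 - 3*8) - 338 + (6 - 3*8)*169)/((6 - 3*8) + 169) - 28848) = √((100 + 28561 - 2*(6 - 24) - 338 + (6 - 24)*169)/((6 - 24) + 169) - 28848) = √((100 + 28561 - 2*(-18) - 338 - 18*169)/(-18 + 169) - 28848) = √((100 + 28561 + 36 - 338 - 3042)/151 - 28848) = √((1/151)*25317 - 28848) = √(25317/151 - 28848) = √(-4330731/151) = I*√653940381/151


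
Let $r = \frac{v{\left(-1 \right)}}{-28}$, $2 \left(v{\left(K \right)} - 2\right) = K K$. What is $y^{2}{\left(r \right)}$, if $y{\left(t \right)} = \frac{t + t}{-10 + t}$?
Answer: $\frac{4}{12769} \approx 0.00031326$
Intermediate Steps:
$v{\left(K \right)} = 2 + \frac{K^{2}}{2}$ ($v{\left(K \right)} = 2 + \frac{K K}{2} = 2 + \frac{K^{2}}{2}$)
$r = - \frac{5}{56}$ ($r = \frac{2 + \frac{\left(-1\right)^{2}}{2}}{-28} = \left(2 + \frac{1}{2} \cdot 1\right) \left(- \frac{1}{28}\right) = \left(2 + \frac{1}{2}\right) \left(- \frac{1}{28}\right) = \frac{5}{2} \left(- \frac{1}{28}\right) = - \frac{5}{56} \approx -0.089286$)
$y{\left(t \right)} = \frac{2 t}{-10 + t}$
$y^{2}{\left(r \right)} = \left(2 \left(- \frac{5}{56}\right) \frac{1}{-10 - \frac{5}{56}}\right)^{2} = \left(2 \left(- \frac{5}{56}\right) \frac{1}{- \frac{565}{56}}\right)^{2} = \left(2 \left(- \frac{5}{56}\right) \left(- \frac{56}{565}\right)\right)^{2} = \left(\frac{2}{113}\right)^{2} = \frac{4}{12769}$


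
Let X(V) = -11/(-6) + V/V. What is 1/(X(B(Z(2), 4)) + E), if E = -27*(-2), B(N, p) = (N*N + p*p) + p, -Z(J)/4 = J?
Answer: 6/341 ≈ 0.017595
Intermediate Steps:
Z(J) = -4*J
B(N, p) = p + N² + p² (B(N, p) = (N² + p²) + p = p + N² + p²)
X(V) = 17/6 (X(V) = -11*(-⅙) + 1 = 11/6 + 1 = 17/6)
E = 54
1/(X(B(Z(2), 4)) + E) = 1/(17/6 + 54) = 1/(341/6) = 6/341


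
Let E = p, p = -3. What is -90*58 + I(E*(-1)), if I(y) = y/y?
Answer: -5219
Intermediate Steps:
E = -3
I(y) = 1
-90*58 + I(E*(-1)) = -90*58 + 1 = -5220 + 1 = -5219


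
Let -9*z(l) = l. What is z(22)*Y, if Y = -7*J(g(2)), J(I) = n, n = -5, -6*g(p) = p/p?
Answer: -770/9 ≈ -85.556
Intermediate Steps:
g(p) = -⅙ (g(p) = -p/(6*p) = -⅙*1 = -⅙)
J(I) = -5
z(l) = -l/9
Y = 35 (Y = -7*(-5) = 35)
z(22)*Y = -⅑*22*35 = -22/9*35 = -770/9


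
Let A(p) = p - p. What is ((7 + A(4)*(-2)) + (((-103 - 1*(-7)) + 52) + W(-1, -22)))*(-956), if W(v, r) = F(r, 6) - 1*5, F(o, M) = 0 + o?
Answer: 61184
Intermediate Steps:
F(o, M) = o
W(v, r) = -5 + r (W(v, r) = r - 1*5 = r - 5 = -5 + r)
A(p) = 0
((7 + A(4)*(-2)) + (((-103 - 1*(-7)) + 52) + W(-1, -22)))*(-956) = ((7 + 0*(-2)) + (((-103 - 1*(-7)) + 52) + (-5 - 22)))*(-956) = ((7 + 0) + (((-103 + 7) + 52) - 27))*(-956) = (7 + ((-96 + 52) - 27))*(-956) = (7 + (-44 - 27))*(-956) = (7 - 71)*(-956) = -64*(-956) = 61184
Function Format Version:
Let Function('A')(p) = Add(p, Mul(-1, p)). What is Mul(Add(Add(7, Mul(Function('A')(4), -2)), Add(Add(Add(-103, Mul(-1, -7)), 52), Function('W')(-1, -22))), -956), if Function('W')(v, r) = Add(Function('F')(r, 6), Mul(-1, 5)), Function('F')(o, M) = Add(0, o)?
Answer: 61184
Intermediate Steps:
Function('F')(o, M) = o
Function('W')(v, r) = Add(-5, r) (Function('W')(v, r) = Add(r, Mul(-1, 5)) = Add(r, -5) = Add(-5, r))
Function('A')(p) = 0
Mul(Add(Add(7, Mul(Function('A')(4), -2)), Add(Add(Add(-103, Mul(-1, -7)), 52), Function('W')(-1, -22))), -956) = Mul(Add(Add(7, Mul(0, -2)), Add(Add(Add(-103, Mul(-1, -7)), 52), Add(-5, -22))), -956) = Mul(Add(Add(7, 0), Add(Add(Add(-103, 7), 52), -27)), -956) = Mul(Add(7, Add(Add(-96, 52), -27)), -956) = Mul(Add(7, Add(-44, -27)), -956) = Mul(Add(7, -71), -956) = Mul(-64, -956) = 61184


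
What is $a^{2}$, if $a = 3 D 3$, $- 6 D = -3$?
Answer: $\frac{81}{4} \approx 20.25$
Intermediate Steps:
$D = \frac{1}{2}$ ($D = \left(- \frac{1}{6}\right) \left(-3\right) = \frac{1}{2} \approx 0.5$)
$a = \frac{9}{2}$ ($a = 3 \cdot \frac{1}{2} \cdot 3 = \frac{3}{2} \cdot 3 = \frac{9}{2} \approx 4.5$)
$a^{2} = \left(\frac{9}{2}\right)^{2} = \frac{81}{4}$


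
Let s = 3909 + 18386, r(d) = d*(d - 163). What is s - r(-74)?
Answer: 4757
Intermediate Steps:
r(d) = d*(-163 + d)
s = 22295
s - r(-74) = 22295 - (-74)*(-163 - 74) = 22295 - (-74)*(-237) = 22295 - 1*17538 = 22295 - 17538 = 4757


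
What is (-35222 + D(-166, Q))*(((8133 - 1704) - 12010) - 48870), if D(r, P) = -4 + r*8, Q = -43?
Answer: 1990401854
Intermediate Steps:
D(r, P) = -4 + 8*r
(-35222 + D(-166, Q))*(((8133 - 1704) - 12010) - 48870) = (-35222 + (-4 + 8*(-166)))*(((8133 - 1704) - 12010) - 48870) = (-35222 + (-4 - 1328))*((6429 - 12010) - 48870) = (-35222 - 1332)*(-5581 - 48870) = -36554*(-54451) = 1990401854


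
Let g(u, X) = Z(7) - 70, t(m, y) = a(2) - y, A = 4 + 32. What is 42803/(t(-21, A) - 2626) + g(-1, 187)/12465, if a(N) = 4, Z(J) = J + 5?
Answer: -177897853/11043990 ≈ -16.108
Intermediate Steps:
A = 36
Z(J) = 5 + J
t(m, y) = 4 - y
g(u, X) = -58 (g(u, X) = (5 + 7) - 70 = 12 - 70 = -58)
42803/(t(-21, A) - 2626) + g(-1, 187)/12465 = 42803/((4 - 1*36) - 2626) - 58/12465 = 42803/((4 - 36) - 2626) - 58*1/12465 = 42803/(-32 - 2626) - 58/12465 = 42803/(-2658) - 58/12465 = 42803*(-1/2658) - 58/12465 = -42803/2658 - 58/12465 = -177897853/11043990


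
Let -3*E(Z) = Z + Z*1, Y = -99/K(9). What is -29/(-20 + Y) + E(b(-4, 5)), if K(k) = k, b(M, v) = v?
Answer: -223/93 ≈ -2.3979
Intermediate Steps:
Y = -11 (Y = -99/9 = -99*⅑ = -11)
E(Z) = -2*Z/3 (E(Z) = -(Z + Z*1)/3 = -(Z + Z)/3 = -2*Z/3)
-29/(-20 + Y) + E(b(-4, 5)) = -29/(-20 - 11) - ⅔*5 = -29/(-31) - 10/3 = -1/31*(-29) - 10/3 = 29/31 - 10/3 = -223/93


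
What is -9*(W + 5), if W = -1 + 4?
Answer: -72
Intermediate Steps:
W = 3
-9*(W + 5) = -9*(3 + 5) = -9*8 = -72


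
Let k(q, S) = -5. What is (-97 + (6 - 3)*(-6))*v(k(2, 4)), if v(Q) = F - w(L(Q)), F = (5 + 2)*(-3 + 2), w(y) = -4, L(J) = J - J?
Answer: 345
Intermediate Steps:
L(J) = 0
F = -7 (F = 7*(-1) = -7)
v(Q) = -3 (v(Q) = -7 - 1*(-4) = -7 + 4 = -3)
(-97 + (6 - 3)*(-6))*v(k(2, 4)) = (-97 + (6 - 3)*(-6))*(-3) = (-97 + 3*(-6))*(-3) = (-97 - 18)*(-3) = -115*(-3) = 345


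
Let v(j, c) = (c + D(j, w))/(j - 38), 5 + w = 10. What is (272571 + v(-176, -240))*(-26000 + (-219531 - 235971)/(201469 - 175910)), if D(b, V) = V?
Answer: -19394561466078179/2734813 ≈ -7.0917e+9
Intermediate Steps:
w = 5 (w = -5 + 10 = 5)
v(j, c) = (5 + c)/(-38 + j) (v(j, c) = (c + 5)/(j - 38) = (5 + c)/(-38 + j))
(272571 + v(-176, -240))*(-26000 + (-219531 - 235971)/(201469 - 175910)) = (272571 + (5 - 240)/(-38 - 176))*(-26000 + (-219531 - 235971)/(201469 - 175910)) = (272571 - 235/(-214))*(-26000 - 455502/25559) = (272571 - 1/214*(-235))*(-26000 - 455502*1/25559) = (272571 + 235/214)*(-26000 - 455502/25559) = (58330429/214)*(-664989502/25559) = -19394561466078179/2734813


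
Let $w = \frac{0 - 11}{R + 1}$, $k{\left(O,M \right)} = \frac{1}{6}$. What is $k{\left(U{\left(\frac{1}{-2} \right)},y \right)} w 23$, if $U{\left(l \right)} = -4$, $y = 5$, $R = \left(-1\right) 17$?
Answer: $\frac{253}{96} \approx 2.6354$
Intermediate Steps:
$R = -17$
$k{\left(O,M \right)} = \frac{1}{6}$
$w = \frac{11}{16}$ ($w = \frac{0 - 11}{-17 + 1} = - \frac{11}{-16} = \left(-11\right) \left(- \frac{1}{16}\right) = \frac{11}{16} \approx 0.6875$)
$k{\left(U{\left(\frac{1}{-2} \right)},y \right)} w 23 = \frac{1}{6} \cdot \frac{11}{16} \cdot 23 = \frac{11}{96} \cdot 23 = \frac{253}{96}$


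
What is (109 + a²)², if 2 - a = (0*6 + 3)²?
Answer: 24964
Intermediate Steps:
a = -7 (a = 2 - (0*6 + 3)² = 2 - (0 + 3)² = 2 - 1*3² = 2 - 1*9 = 2 - 9 = -7)
(109 + a²)² = (109 + (-7)²)² = (109 + 49)² = 158² = 24964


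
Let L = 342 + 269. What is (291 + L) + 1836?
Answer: 2738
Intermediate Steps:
L = 611
(291 + L) + 1836 = (291 + 611) + 1836 = 902 + 1836 = 2738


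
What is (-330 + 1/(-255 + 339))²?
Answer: 768342961/7056 ≈ 1.0889e+5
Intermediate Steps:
(-330 + 1/(-255 + 339))² = (-330 + 1/84)² = (-27719/84)² = 768342961/7056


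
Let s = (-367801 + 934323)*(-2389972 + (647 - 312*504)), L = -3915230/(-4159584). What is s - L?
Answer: -272772213554507597/189072 ≈ -1.4427e+12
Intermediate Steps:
L = 177965/189072 (L = -3915230*(-1/4159584) = 177965/189072 ≈ 0.94126)
s = -1442689629106 (s = 566522*(-2389972 + (647 - 157248)) = 566522*(-2389972 - 156601) = 566522*(-2546573) = -1442689629106)
s - L = -1442689629106 - 1*177965/189072 = -1442689629106 - 177965/189072 = -272772213554507597/189072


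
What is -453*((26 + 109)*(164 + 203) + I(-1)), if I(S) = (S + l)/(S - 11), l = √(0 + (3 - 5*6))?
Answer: -89775691/4 + 453*I*√3/4 ≈ -2.2444e+7 + 196.15*I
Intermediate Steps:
l = 3*I*√3 (l = √(0 + (3 - 30)) = √(0 - 27) = √(-27) = 3*I*√3 ≈ 5.1962*I)
I(S) = (S + 3*I*√3)/(-11 + S) (I(S) = (S + 3*I*√3)/(S - 11) = (S + 3*I*√3)/(-11 + S))
-453*((26 + 109)*(164 + 203) + I(-1)) = -453*((26 + 109)*(164 + 203) + (-1 + 3*I*√3)/(-11 - 1)) = -453*(135*367 + (-1 + 3*I*√3)/(-12)) = -453*(49545 - (-1 + 3*I*√3)/12) = -453*(49545 + (1/12 - I*√3/4)) = -453*(594541/12 - I*√3/4) = -89775691/4 + 453*I*√3/4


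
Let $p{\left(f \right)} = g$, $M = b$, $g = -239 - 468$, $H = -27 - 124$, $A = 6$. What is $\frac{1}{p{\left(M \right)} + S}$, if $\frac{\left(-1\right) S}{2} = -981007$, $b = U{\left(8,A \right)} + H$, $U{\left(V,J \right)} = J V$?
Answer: $\frac{1}{1961307} \approx 5.0986 \cdot 10^{-7}$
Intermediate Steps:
$H = -151$ ($H = -27 - 124 = -151$)
$g = -707$
$b = -103$ ($b = 6 \cdot 8 - 151 = 48 - 151 = -103$)
$M = -103$
$p{\left(f \right)} = -707$
$S = 1962014$ ($S = \left(-2\right) \left(-981007\right) = 1962014$)
$\frac{1}{p{\left(M \right)} + S} = \frac{1}{-707 + 1962014} = \frac{1}{1961307}$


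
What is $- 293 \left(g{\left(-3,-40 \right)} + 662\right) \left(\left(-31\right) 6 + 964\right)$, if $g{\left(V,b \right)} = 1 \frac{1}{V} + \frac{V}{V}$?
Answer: $- \frac{453172552}{3} \approx -1.5106 \cdot 10^{8}$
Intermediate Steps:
$g{\left(V,b \right)} = 1 + \frac{1}{V}$ ($g{\left(V,b \right)} = \frac{1}{V} + 1 = 1 + \frac{1}{V}$)
$- 293 \left(g{\left(-3,-40 \right)} + 662\right) \left(\left(-31\right) 6 + 964\right) = - 293 \left(\frac{1 - 3}{-3} + 662\right) \left(\left(-31\right) 6 + 964\right) = - 293 \left(\left(- \frac{1}{3}\right) \left(-2\right) + 662\right) \left(-186 + 964\right) = - 293 \left(\frac{2}{3} + 662\right) 778 = - 293 \cdot \frac{1988}{3} \cdot 778 = \left(-293\right) \frac{1546664}{3} = - \frac{453172552}{3}$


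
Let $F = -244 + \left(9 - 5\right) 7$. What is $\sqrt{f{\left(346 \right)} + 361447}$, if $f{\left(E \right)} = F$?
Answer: $\sqrt{361231} \approx 601.03$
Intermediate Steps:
$F = -216$ ($F = -244 + 4 \cdot 7 = -244 + 28 = -216$)
$f{\left(E \right)} = -216$
$\sqrt{f{\left(346 \right)} + 361447} = \sqrt{-216 + 361447} = \sqrt{361231}$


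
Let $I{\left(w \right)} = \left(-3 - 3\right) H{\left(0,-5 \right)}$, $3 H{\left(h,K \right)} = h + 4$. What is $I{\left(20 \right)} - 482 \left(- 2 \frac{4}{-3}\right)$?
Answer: $- \frac{3880}{3} \approx -1293.3$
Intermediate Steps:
$H{\left(h,K \right)} = \frac{4}{3} + \frac{h}{3}$ ($H{\left(h,K \right)} = \frac{h + 4}{3} = \frac{4 + h}{3} = \frac{4}{3} + \frac{h}{3}$)
$I{\left(w \right)} = -8$ ($I{\left(w \right)} = \left(-3 - 3\right) \left(\frac{4}{3} + \frac{1}{3} \cdot 0\right) = - 6 \left(\frac{4}{3} + 0\right) = \left(-6\right) \frac{4}{3} = -8$)
$I{\left(20 \right)} - 482 \left(- 2 \frac{4}{-3}\right) = -8 - 482 \left(- 2 \frac{4}{-3}\right) = -8 - 482 \left(- 2 \cdot 4 \left(- \frac{1}{3}\right)\right) = -8 - 482 \left(\left(-2\right) \left(- \frac{4}{3}\right)\right) = -8 - \frac{3856}{3} = - \frac{3880}{3}$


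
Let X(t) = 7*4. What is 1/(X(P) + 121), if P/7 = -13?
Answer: 1/149 ≈ 0.0067114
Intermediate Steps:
P = -91 (P = 7*(-13) = -91)
X(t) = 28
1/(X(P) + 121) = 1/(28 + 121) = 1/149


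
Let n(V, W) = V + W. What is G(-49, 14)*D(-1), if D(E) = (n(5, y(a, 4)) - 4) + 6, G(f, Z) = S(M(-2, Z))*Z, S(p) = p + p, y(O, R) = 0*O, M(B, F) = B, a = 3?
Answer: -392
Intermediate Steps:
y(O, R) = 0
S(p) = 2*p
G(f, Z) = -4*Z (G(f, Z) = (2*(-2))*Z = -4*Z)
D(E) = 7 (D(E) = ((5 + 0) - 4) + 6 = (5 - 4) + 6 = 1 + 6 = 7)
G(-49, 14)*D(-1) = -4*14*7 = -56*7 = -392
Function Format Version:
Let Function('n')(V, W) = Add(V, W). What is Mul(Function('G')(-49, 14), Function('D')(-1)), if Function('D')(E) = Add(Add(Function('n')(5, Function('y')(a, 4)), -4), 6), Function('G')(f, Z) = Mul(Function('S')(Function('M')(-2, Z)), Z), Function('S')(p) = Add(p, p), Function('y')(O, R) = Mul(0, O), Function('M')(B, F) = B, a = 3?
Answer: -392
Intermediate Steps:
Function('y')(O, R) = 0
Function('S')(p) = Mul(2, p)
Function('G')(f, Z) = Mul(-4, Z) (Function('G')(f, Z) = Mul(Mul(2, -2), Z) = Mul(-4, Z))
Function('D')(E) = 7 (Function('D')(E) = Add(Add(Add(5, 0), -4), 6) = Add(Add(5, -4), 6) = Add(1, 6) = 7)
Mul(Function('G')(-49, 14), Function('D')(-1)) = Mul(Mul(-4, 14), 7) = Mul(-56, 7) = -392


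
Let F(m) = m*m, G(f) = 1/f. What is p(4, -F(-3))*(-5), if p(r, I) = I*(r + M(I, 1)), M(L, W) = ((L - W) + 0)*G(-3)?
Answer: 330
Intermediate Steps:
F(m) = m**2
M(L, W) = -L/3 + W/3 (M(L, W) = ((L - W) + 0)/(-3) = (L - W)*(-1/3) = -L/3 + W/3)
p(r, I) = I*(1/3 + r - I/3) (p(r, I) = I*(r + (-I/3 + (1/3)*1)) = I*(r + (-I/3 + 1/3)) = I*(r + (1/3 - I/3)) = I*(1/3 + r - I/3))
p(4, -F(-3))*(-5) = ((-1*(-3)**2)*(1 - (-1)*(-3)**2 + 3*4)/3)*(-5) = ((-1*9)*(1 - (-1)*9 + 12)/3)*(-5) = ((1/3)*(-9)*(1 - 1*(-9) + 12))*(-5) = ((1/3)*(-9)*(1 + 9 + 12))*(-5) = ((1/3)*(-9)*22)*(-5) = -66*(-5) = 330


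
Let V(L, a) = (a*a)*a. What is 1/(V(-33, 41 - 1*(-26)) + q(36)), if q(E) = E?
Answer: 1/300799 ≈ 3.3245e-6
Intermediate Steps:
V(L, a) = a³ (V(L, a) = a²*a = a³)
1/(V(-33, 41 - 1*(-26)) + q(36)) = 1/((41 - 1*(-26))³ + 36) = 1/((41 + 26)³ + 36) = 1/(67³ + 36) = 1/(300763 + 36) = 1/300799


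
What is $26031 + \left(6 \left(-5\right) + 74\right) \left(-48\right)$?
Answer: $23919$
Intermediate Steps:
$26031 + \left(6 \left(-5\right) + 74\right) \left(-48\right) = 26031 + \left(-30 + 74\right) \left(-48\right) = 26031 + 44 \left(-48\right) = 26031 - 2112 = 23919$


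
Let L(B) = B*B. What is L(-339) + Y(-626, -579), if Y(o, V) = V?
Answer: 114342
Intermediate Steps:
L(B) = B²
L(-339) + Y(-626, -579) = (-339)² - 579 = 114921 - 579 = 114342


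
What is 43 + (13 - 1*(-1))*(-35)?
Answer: -447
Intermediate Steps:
43 + (13 - 1*(-1))*(-35) = 43 + (13 + 1)*(-35) = 43 + 14*(-35) = 43 - 490 = -447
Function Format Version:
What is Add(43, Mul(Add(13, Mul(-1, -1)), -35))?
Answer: -447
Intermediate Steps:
Add(43, Mul(Add(13, Mul(-1, -1)), -35)) = Add(43, Mul(Add(13, 1), -35)) = Add(43, Mul(14, -35)) = Add(43, -490) = -447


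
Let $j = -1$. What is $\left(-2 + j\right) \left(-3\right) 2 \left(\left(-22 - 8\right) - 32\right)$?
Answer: $-1116$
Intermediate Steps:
$\left(-2 + j\right) \left(-3\right) 2 \left(\left(-22 - 8\right) - 32\right) = \left(-2 - 1\right) \left(-3\right) 2 \left(\left(-22 - 8\right) - 32\right) = \left(-3\right) \left(-3\right) 2 \left(-30 - 32\right) = 9 \cdot 2 \left(-62\right) = 18 \left(-62\right) = -1116$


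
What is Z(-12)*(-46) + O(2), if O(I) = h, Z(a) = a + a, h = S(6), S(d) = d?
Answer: 1110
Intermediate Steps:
h = 6
Z(a) = 2*a
O(I) = 6
Z(-12)*(-46) + O(2) = (2*(-12))*(-46) + 6 = -24*(-46) + 6 = 1104 + 6 = 1110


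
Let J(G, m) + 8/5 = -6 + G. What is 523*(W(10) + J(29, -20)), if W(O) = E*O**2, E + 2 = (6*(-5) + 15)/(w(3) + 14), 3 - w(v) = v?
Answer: -5230523/35 ≈ -1.4944e+5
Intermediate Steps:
J(G, m) = -38/5 + G (J(G, m) = -8/5 + (-6 + G) = -38/5 + G)
w(v) = 3 - v
E = -43/14 (E = -2 + (6*(-5) + 15)/((3 - 1*3) + 14) = -2 + (-30 + 15)/((3 - 3) + 14) = -2 - 15/(0 + 14) = -2 - 15/14 = -43/14 ≈ -3.0714)
W(O) = -43*O**2/14
523*(W(10) + J(29, -20)) = 523*(-43/14*10**2 + (-38/5 + 29)) = 523*(-43/14*100 + 107/5) = 523*(-2150/7 + 107/5) = 523*(-10001/35) = -5230523/35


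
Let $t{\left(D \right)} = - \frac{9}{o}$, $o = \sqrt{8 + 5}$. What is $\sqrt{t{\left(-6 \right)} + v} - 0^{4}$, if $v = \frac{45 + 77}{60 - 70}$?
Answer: $\frac{\sqrt{-51545 - 2925 \sqrt{13}}}{65} \approx 3.8336 i$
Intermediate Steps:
$o = \sqrt{13} \approx 3.6056$
$v = - \frac{61}{5}$ ($v = \frac{122}{-10} = 122 \left(- \frac{1}{10}\right) = - \frac{61}{5} \approx -12.2$)
$t{\left(D \right)} = - \frac{9 \sqrt{13}}{13}$ ($t{\left(D \right)} = - \frac{9}{\sqrt{13}} = - 9 \frac{\sqrt{13}}{13} = - \frac{9 \sqrt{13}}{13}$)
$\sqrt{t{\left(-6 \right)} + v} - 0^{4} = \sqrt{- \frac{9 \sqrt{13}}{13} - \frac{61}{5}} - 0^{4} = \sqrt{- \frac{61}{5} - \frac{9 \sqrt{13}}{13}} - 0 = \sqrt{- \frac{61}{5} - \frac{9 \sqrt{13}}{13}} + 0 = \sqrt{- \frac{61}{5} - \frac{9 \sqrt{13}}{13}}$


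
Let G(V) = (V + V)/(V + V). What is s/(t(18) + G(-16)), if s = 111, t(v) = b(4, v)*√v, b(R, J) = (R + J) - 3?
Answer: -111/6497 + 6327*√2/6497 ≈ 1.3601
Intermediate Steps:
b(R, J) = -3 + J + R (b(R, J) = (J + R) - 3 = -3 + J + R)
G(V) = 1 (G(V) = (2*V)/((2*V)) = (2*V)*(1/(2*V)) = 1)
t(v) = √v*(1 + v) (t(v) = (-3 + v + 4)*√v = (1 + v)*√v = √v*(1 + v))
s/(t(18) + G(-16)) = 111/(√18*(1 + 18) + 1) = 111/((3*√2)*19 + 1) = 111/(57*√2 + 1) = 111/(1 + 57*√2)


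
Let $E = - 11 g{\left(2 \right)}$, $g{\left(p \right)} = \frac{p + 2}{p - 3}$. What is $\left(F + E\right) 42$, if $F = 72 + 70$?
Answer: $7812$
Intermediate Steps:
$g{\left(p \right)} = \frac{2 + p}{-3 + p}$
$F = 142$
$E = 44$ ($E = - 11 \frac{2 + 2}{-3 + 2} = - 11 \frac{1}{-1} \cdot 4 = - 11 \left(\left(-1\right) 4\right) = \left(-11\right) \left(-4\right) = 44$)
$\left(F + E\right) 42 = \left(142 + 44\right) 42 = 186 \cdot 42 = 7812$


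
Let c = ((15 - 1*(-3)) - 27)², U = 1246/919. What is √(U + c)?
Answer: √69554515/919 ≈ 9.0750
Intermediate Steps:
U = 1246/919 (U = 1246*(1/919) = 1246/919 ≈ 1.3558)
c = 81 (c = ((15 + 3) - 27)² = (18 - 27)² = (-9)² = 81)
√(U + c) = √(1246/919 + 81) = √(75685/919) = √69554515/919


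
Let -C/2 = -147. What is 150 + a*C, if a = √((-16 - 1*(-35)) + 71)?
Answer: 150 + 882*√10 ≈ 2939.1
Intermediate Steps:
C = 294 (C = -2*(-147) = 294)
a = 3*√10 (a = √((-16 + 35) + 71) = √(19 + 71) = √90 = 3*√10 ≈ 9.4868)
150 + a*C = 150 + (3*√10)*294 = 150 + 882*√10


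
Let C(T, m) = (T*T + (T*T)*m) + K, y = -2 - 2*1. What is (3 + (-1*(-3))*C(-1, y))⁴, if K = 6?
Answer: 20736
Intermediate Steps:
y = -4 (y = -2 - 2 = -4)
C(T, m) = 6 + T² + m*T² (C(T, m) = (T*T + (T*T)*m) + 6 = (T² + T²*m) + 6 = (T² + m*T²) + 6 = 6 + T² + m*T²)
(3 + (-1*(-3))*C(-1, y))⁴ = (3 + (-1*(-3))*(6 + (-1)² - 4*(-1)²))⁴ = (3 + 3*(6 + 1 - 4*1))⁴ = (3 + 3*(6 + 1 - 4))⁴ = (3 + 3*3)⁴ = (3 + 9)⁴ = 12⁴ = 20736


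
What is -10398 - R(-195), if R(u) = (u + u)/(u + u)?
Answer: -10399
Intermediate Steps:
R(u) = 1 (R(u) = (2*u)/((2*u)) = (2*u)*(1/(2*u)) = 1)
-10398 - R(-195) = -10398 - 1*1 = -10398 - 1 = -10399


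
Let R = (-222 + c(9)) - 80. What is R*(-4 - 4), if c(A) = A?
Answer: 2344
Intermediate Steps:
R = -293 (R = (-222 + 9) - 80 = -213 - 80 = -293)
R*(-4 - 4) = -293*(-4 - 4) = -293*(-8) = 2344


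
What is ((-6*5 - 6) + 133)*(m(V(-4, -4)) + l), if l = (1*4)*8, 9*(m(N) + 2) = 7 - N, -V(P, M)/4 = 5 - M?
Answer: 30361/9 ≈ 3373.4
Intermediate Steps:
V(P, M) = -20 + 4*M (V(P, M) = -4*(5 - M) = -20 + 4*M)
m(N) = -11/9 - N/9 (m(N) = -2 + (7 - N)/9 = -2 + (7/9 - N/9) = -11/9 - N/9)
l = 32 (l = 4*8 = 32)
((-6*5 - 6) + 133)*(m(V(-4, -4)) + l) = ((-6*5 - 6) + 133)*((-11/9 - (-20 + 4*(-4))/9) + 32) = ((-30 - 6) + 133)*((-11/9 - (-20 - 16)/9) + 32) = (-36 + 133)*((-11/9 - 1/9*(-36)) + 32) = 97*((-11/9 + 4) + 32) = 97*(25/9 + 32) = 97*(313/9) = 30361/9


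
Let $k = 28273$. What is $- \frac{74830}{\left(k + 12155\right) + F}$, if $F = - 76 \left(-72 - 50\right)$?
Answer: $- \frac{1069}{710} \approx -1.5056$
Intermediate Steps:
$F = 9272$ ($F = \left(-76\right) \left(-122\right) = 9272$)
$- \frac{74830}{\left(k + 12155\right) + F} = - \frac{74830}{\left(28273 + 12155\right) + 9272} = - \frac{74830}{40428 + 9272} = - \frac{74830}{49700} = \left(-74830\right) \frac{1}{49700} = - \frac{1069}{710}$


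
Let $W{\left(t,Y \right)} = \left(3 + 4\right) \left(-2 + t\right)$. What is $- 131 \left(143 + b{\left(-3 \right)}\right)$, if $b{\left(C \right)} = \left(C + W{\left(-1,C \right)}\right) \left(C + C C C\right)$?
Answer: $-113053$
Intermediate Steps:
$W{\left(t,Y \right)} = -14 + 7 t$ ($W{\left(t,Y \right)} = 7 \left(-2 + t\right) = -14 + 7 t$)
$b{\left(C \right)} = \left(-21 + C\right) \left(C + C^{3}\right)$ ($b{\left(C \right)} = \left(C + \left(-14 + 7 \left(-1\right)\right)\right) \left(C + C C C\right) = \left(C - 21\right) \left(C + C^{2} C\right) = \left(C - 21\right) \left(C + C^{3}\right) = \left(-21 + C\right) \left(C + C^{3}\right)$)
$- 131 \left(143 + b{\left(-3 \right)}\right) = - 131 \left(143 - 3 \left(-21 - 3 + \left(-3\right)^{3} - 21 \left(-3\right)^{2}\right)\right) = - 131 \left(143 - 3 \left(-21 - 3 - 27 - 189\right)\right) = - 131 \left(143 - -720\right) = - 131 \left(143 + 720\right) = \left(-131\right) 863 = -113053$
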